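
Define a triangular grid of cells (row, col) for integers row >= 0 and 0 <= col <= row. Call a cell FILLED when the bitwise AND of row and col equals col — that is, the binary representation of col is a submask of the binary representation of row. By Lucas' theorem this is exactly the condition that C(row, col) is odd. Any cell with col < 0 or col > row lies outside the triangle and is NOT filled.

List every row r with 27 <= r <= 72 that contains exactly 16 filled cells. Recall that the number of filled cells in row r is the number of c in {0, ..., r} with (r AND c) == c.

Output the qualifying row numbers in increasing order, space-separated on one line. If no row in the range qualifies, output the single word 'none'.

Row r has 2^popcount(r) filled cells, so we need popcount(r) = log2(16) = 4.
Scan r = 27..72 and keep those with exactly 4 one-bits:
r=27=11011 popcount=4 -> KEEP
r=28=11100 popcount=3 -> skip
r=29=11101 popcount=4 -> KEEP
r=30=11110 popcount=4 -> KEEP
r=31=11111 popcount=5 -> skip
r=32=100000 popcount=1 -> skip
r=33=100001 popcount=2 -> skip
r=34=100010 popcount=2 -> skip
r=35=100011 popcount=3 -> skip
r=36=100100 popcount=2 -> skip
r=37=100101 popcount=3 -> skip
r=38=100110 popcount=3 -> skip
r=39=100111 popcount=4 -> KEEP
r=40=101000 popcount=2 -> skip
r=41=101001 popcount=3 -> skip
r=42=101010 popcount=3 -> skip
r=43=101011 popcount=4 -> KEEP
r=44=101100 popcount=3 -> skip
r=45=101101 popcount=4 -> KEEP
r=46=101110 popcount=4 -> KEEP
r=47=101111 popcount=5 -> skip
r=48=110000 popcount=2 -> skip
r=49=110001 popcount=3 -> skip
r=50=110010 popcount=3 -> skip
r=51=110011 popcount=4 -> KEEP
r=52=110100 popcount=3 -> skip
r=53=110101 popcount=4 -> KEEP
r=54=110110 popcount=4 -> KEEP
r=55=110111 popcount=5 -> skip
r=56=111000 popcount=3 -> skip
r=57=111001 popcount=4 -> KEEP
r=58=111010 popcount=4 -> KEEP
r=59=111011 popcount=5 -> skip
r=60=111100 popcount=4 -> KEEP
r=61=111101 popcount=5 -> skip
r=62=111110 popcount=5 -> skip
r=63=111111 popcount=6 -> skip
r=64=1000000 popcount=1 -> skip
r=65=1000001 popcount=2 -> skip
r=66=1000010 popcount=2 -> skip
r=67=1000011 popcount=3 -> skip
r=68=1000100 popcount=2 -> skip
r=69=1000101 popcount=3 -> skip
r=70=1000110 popcount=3 -> skip
r=71=1000111 popcount=4 -> KEEP
r=72=1001000 popcount=2 -> skip
Kept rows: 27 29 30 39 43 45 46 51 53 54 57 58 60 71

Answer: 27 29 30 39 43 45 46 51 53 54 57 58 60 71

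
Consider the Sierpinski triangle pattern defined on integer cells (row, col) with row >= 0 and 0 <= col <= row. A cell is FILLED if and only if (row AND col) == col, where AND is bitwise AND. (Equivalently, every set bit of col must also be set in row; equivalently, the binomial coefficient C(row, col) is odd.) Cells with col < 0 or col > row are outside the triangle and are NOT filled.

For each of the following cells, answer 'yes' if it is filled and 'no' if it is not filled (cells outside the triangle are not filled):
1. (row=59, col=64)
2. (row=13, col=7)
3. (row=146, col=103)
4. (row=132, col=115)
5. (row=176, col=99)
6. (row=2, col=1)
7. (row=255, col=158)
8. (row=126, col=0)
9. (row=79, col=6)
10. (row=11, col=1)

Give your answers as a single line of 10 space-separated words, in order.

(59,64): col outside [0, 59] -> not filled
(13,7): row=0b1101, col=0b111, row AND col = 0b101 = 5; 5 != 7 -> empty
(146,103): row=0b10010010, col=0b1100111, row AND col = 0b10 = 2; 2 != 103 -> empty
(132,115): row=0b10000100, col=0b1110011, row AND col = 0b0 = 0; 0 != 115 -> empty
(176,99): row=0b10110000, col=0b1100011, row AND col = 0b100000 = 32; 32 != 99 -> empty
(2,1): row=0b10, col=0b1, row AND col = 0b0 = 0; 0 != 1 -> empty
(255,158): row=0b11111111, col=0b10011110, row AND col = 0b10011110 = 158; 158 == 158 -> filled
(126,0): row=0b1111110, col=0b0, row AND col = 0b0 = 0; 0 == 0 -> filled
(79,6): row=0b1001111, col=0b110, row AND col = 0b110 = 6; 6 == 6 -> filled
(11,1): row=0b1011, col=0b1, row AND col = 0b1 = 1; 1 == 1 -> filled

Answer: no no no no no no yes yes yes yes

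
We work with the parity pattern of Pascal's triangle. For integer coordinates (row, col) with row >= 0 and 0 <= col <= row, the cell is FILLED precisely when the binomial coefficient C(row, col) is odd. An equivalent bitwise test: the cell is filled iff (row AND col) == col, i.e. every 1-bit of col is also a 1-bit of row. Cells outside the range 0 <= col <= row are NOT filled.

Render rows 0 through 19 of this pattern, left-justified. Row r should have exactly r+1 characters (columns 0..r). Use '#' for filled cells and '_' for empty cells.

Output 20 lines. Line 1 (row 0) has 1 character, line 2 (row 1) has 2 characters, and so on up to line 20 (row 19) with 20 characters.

Answer: #
##
#_#
####
#___#
##__##
#_#_#_#
########
#_______#
##______##
#_#_____#_#
####____####
#___#___#___#
##__##__##__##
#_#_#_#_#_#_#_#
################
#_______________#
##______________##
#_#_____________#_#
####____________####

Derivation:
r0=0: #
r1=1: ##
r2=10: #_#
r3=11: ####
r4=100: #___#
r5=101: ##__##
r6=110: #_#_#_#
r7=111: ########
r8=1000: #_______#
r9=1001: ##______##
r10=1010: #_#_____#_#
r11=1011: ####____####
r12=1100: #___#___#___#
r13=1101: ##__##__##__##
r14=1110: #_#_#_#_#_#_#_#
r15=1111: ################
r16=10000: #_______________#
r17=10001: ##______________##
r18=10010: #_#_____________#_#
r19=10011: ####____________####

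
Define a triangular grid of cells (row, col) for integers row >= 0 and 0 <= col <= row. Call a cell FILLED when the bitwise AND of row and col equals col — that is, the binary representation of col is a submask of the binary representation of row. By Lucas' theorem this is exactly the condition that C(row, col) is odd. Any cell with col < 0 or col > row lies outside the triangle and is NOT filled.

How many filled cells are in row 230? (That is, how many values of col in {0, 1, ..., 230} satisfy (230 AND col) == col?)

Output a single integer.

230 in binary = 11100110
popcount(230) = number of 1-bits in 11100110 = 5
A col c satisfies (230 AND c) == c iff every set bit of c is also set in 230; each of the 5 set bits of 230 can independently be on or off in c.
count = 2^5 = 32

Answer: 32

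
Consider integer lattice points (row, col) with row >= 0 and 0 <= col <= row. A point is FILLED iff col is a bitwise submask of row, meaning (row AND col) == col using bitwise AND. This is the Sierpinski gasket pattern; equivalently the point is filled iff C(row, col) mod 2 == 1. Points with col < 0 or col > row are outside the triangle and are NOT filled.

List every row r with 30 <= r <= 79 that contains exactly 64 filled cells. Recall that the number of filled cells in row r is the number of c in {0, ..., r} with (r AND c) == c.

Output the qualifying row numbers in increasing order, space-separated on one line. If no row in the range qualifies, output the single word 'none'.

Row r has 2^popcount(r) filled cells, so we need popcount(r) = log2(64) = 6.
Scan r = 30..79 and keep those with exactly 6 one-bits:
r=30=11110 popcount=4 -> skip
r=31=11111 popcount=5 -> skip
r=32=100000 popcount=1 -> skip
r=33=100001 popcount=2 -> skip
r=34=100010 popcount=2 -> skip
r=35=100011 popcount=3 -> skip
r=36=100100 popcount=2 -> skip
r=37=100101 popcount=3 -> skip
r=38=100110 popcount=3 -> skip
r=39=100111 popcount=4 -> skip
r=40=101000 popcount=2 -> skip
r=41=101001 popcount=3 -> skip
r=42=101010 popcount=3 -> skip
r=43=101011 popcount=4 -> skip
r=44=101100 popcount=3 -> skip
r=45=101101 popcount=4 -> skip
r=46=101110 popcount=4 -> skip
r=47=101111 popcount=5 -> skip
r=48=110000 popcount=2 -> skip
r=49=110001 popcount=3 -> skip
r=50=110010 popcount=3 -> skip
r=51=110011 popcount=4 -> skip
r=52=110100 popcount=3 -> skip
r=53=110101 popcount=4 -> skip
r=54=110110 popcount=4 -> skip
r=55=110111 popcount=5 -> skip
r=56=111000 popcount=3 -> skip
r=57=111001 popcount=4 -> skip
r=58=111010 popcount=4 -> skip
r=59=111011 popcount=5 -> skip
r=60=111100 popcount=4 -> skip
r=61=111101 popcount=5 -> skip
r=62=111110 popcount=5 -> skip
r=63=111111 popcount=6 -> KEEP
r=64=1000000 popcount=1 -> skip
r=65=1000001 popcount=2 -> skip
r=66=1000010 popcount=2 -> skip
r=67=1000011 popcount=3 -> skip
r=68=1000100 popcount=2 -> skip
r=69=1000101 popcount=3 -> skip
r=70=1000110 popcount=3 -> skip
r=71=1000111 popcount=4 -> skip
r=72=1001000 popcount=2 -> skip
r=73=1001001 popcount=3 -> skip
r=74=1001010 popcount=3 -> skip
r=75=1001011 popcount=4 -> skip
r=76=1001100 popcount=3 -> skip
r=77=1001101 popcount=4 -> skip
r=78=1001110 popcount=4 -> skip
r=79=1001111 popcount=5 -> skip
Kept rows: 63

Answer: 63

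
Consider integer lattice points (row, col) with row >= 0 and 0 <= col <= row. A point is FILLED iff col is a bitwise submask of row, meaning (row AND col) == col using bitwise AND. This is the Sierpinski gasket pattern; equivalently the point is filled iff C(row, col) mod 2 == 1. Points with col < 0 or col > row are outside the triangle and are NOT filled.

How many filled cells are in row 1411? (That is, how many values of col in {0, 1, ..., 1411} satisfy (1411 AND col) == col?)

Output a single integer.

Answer: 32

Derivation:
1411 in binary = 10110000011
popcount(1411) = number of 1-bits in 10110000011 = 5
A col c satisfies (1411 AND c) == c iff every set bit of c is also set in 1411; each of the 5 set bits of 1411 can independently be on or off in c.
count = 2^5 = 32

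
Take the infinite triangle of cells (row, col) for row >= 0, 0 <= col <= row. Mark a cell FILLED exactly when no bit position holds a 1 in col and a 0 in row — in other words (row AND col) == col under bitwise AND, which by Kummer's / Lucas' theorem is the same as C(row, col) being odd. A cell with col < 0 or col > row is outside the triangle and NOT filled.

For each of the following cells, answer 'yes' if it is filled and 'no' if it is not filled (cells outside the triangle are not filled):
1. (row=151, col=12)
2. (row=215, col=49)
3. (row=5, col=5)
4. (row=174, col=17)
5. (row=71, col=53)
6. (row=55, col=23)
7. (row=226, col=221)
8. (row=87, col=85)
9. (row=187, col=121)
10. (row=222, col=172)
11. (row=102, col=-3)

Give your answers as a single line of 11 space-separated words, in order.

Answer: no no yes no no yes no yes no no no

Derivation:
(151,12): row=0b10010111, col=0b1100, row AND col = 0b100 = 4; 4 != 12 -> empty
(215,49): row=0b11010111, col=0b110001, row AND col = 0b10001 = 17; 17 != 49 -> empty
(5,5): row=0b101, col=0b101, row AND col = 0b101 = 5; 5 == 5 -> filled
(174,17): row=0b10101110, col=0b10001, row AND col = 0b0 = 0; 0 != 17 -> empty
(71,53): row=0b1000111, col=0b110101, row AND col = 0b101 = 5; 5 != 53 -> empty
(55,23): row=0b110111, col=0b10111, row AND col = 0b10111 = 23; 23 == 23 -> filled
(226,221): row=0b11100010, col=0b11011101, row AND col = 0b11000000 = 192; 192 != 221 -> empty
(87,85): row=0b1010111, col=0b1010101, row AND col = 0b1010101 = 85; 85 == 85 -> filled
(187,121): row=0b10111011, col=0b1111001, row AND col = 0b111001 = 57; 57 != 121 -> empty
(222,172): row=0b11011110, col=0b10101100, row AND col = 0b10001100 = 140; 140 != 172 -> empty
(102,-3): col outside [0, 102] -> not filled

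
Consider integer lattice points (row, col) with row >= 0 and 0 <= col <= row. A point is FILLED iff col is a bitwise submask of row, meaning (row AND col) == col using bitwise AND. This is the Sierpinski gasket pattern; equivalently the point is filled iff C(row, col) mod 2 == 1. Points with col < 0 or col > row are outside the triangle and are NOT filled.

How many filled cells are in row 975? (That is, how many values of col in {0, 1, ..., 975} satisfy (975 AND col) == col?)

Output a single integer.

Answer: 256

Derivation:
975 in binary = 1111001111
popcount(975) = number of 1-bits in 1111001111 = 8
A col c satisfies (975 AND c) == c iff every set bit of c is also set in 975; each of the 8 set bits of 975 can independently be on or off in c.
count = 2^8 = 256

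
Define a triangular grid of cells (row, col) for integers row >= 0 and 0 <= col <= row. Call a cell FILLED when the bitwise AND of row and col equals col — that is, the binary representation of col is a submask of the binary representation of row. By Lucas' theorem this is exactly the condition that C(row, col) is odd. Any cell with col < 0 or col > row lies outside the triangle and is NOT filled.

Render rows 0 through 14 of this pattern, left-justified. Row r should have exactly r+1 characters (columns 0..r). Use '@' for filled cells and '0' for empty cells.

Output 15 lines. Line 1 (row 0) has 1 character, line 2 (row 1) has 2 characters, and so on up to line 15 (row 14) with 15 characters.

r0=0: @
r1=1: @@
r2=10: @0@
r3=11: @@@@
r4=100: @000@
r5=101: @@00@@
r6=110: @0@0@0@
r7=111: @@@@@@@@
r8=1000: @0000000@
r9=1001: @@000000@@
r10=1010: @0@00000@0@
r11=1011: @@@@0000@@@@
r12=1100: @000@000@000@
r13=1101: @@00@@00@@00@@
r14=1110: @0@0@0@0@0@0@0@

Answer: @
@@
@0@
@@@@
@000@
@@00@@
@0@0@0@
@@@@@@@@
@0000000@
@@000000@@
@0@00000@0@
@@@@0000@@@@
@000@000@000@
@@00@@00@@00@@
@0@0@0@0@0@0@0@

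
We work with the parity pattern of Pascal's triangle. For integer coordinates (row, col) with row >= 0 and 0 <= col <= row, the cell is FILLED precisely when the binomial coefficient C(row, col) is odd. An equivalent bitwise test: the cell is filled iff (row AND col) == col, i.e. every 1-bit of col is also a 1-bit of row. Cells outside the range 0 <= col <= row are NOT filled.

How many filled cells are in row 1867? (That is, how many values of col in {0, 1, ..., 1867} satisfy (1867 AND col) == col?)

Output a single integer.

1867 in binary = 11101001011
popcount(1867) = number of 1-bits in 11101001011 = 7
A col c satisfies (1867 AND c) == c iff every set bit of c is also set in 1867; each of the 7 set bits of 1867 can independently be on or off in c.
count = 2^7 = 128

Answer: 128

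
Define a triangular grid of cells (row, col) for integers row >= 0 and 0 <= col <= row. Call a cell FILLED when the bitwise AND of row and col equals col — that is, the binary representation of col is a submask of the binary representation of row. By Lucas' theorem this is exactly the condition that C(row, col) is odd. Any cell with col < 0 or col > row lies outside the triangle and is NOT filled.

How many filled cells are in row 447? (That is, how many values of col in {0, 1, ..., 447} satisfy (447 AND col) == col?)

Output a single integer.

Answer: 256

Derivation:
447 in binary = 110111111
popcount(447) = number of 1-bits in 110111111 = 8
A col c satisfies (447 AND c) == c iff every set bit of c is also set in 447; each of the 8 set bits of 447 can independently be on or off in c.
count = 2^8 = 256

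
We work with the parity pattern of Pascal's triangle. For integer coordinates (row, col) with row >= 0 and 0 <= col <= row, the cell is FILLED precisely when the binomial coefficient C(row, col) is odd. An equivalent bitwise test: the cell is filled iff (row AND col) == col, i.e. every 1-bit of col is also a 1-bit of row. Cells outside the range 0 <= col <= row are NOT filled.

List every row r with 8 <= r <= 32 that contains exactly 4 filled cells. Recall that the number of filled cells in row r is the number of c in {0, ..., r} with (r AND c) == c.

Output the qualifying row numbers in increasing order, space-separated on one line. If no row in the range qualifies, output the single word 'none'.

Answer: 9 10 12 17 18 20 24

Derivation:
Row r has 2^popcount(r) filled cells, so we need popcount(r) = log2(4) = 2.
Scan r = 8..32 and keep those with exactly 2 one-bits:
r=8=1000 popcount=1 -> skip
r=9=1001 popcount=2 -> KEEP
r=10=1010 popcount=2 -> KEEP
r=11=1011 popcount=3 -> skip
r=12=1100 popcount=2 -> KEEP
r=13=1101 popcount=3 -> skip
r=14=1110 popcount=3 -> skip
r=15=1111 popcount=4 -> skip
r=16=10000 popcount=1 -> skip
r=17=10001 popcount=2 -> KEEP
r=18=10010 popcount=2 -> KEEP
r=19=10011 popcount=3 -> skip
r=20=10100 popcount=2 -> KEEP
r=21=10101 popcount=3 -> skip
r=22=10110 popcount=3 -> skip
r=23=10111 popcount=4 -> skip
r=24=11000 popcount=2 -> KEEP
r=25=11001 popcount=3 -> skip
r=26=11010 popcount=3 -> skip
r=27=11011 popcount=4 -> skip
r=28=11100 popcount=3 -> skip
r=29=11101 popcount=4 -> skip
r=30=11110 popcount=4 -> skip
r=31=11111 popcount=5 -> skip
r=32=100000 popcount=1 -> skip
Kept rows: 9 10 12 17 18 20 24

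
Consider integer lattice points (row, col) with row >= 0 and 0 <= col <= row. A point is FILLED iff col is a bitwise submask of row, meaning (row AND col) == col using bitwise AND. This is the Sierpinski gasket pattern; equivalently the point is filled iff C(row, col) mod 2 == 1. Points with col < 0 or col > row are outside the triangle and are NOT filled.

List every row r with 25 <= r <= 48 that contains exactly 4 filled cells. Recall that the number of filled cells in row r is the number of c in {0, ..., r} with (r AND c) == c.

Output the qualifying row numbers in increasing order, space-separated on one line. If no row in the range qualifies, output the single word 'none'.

Row r has 2^popcount(r) filled cells, so we need popcount(r) = log2(4) = 2.
Scan r = 25..48 and keep those with exactly 2 one-bits:
r=25=11001 popcount=3 -> skip
r=26=11010 popcount=3 -> skip
r=27=11011 popcount=4 -> skip
r=28=11100 popcount=3 -> skip
r=29=11101 popcount=4 -> skip
r=30=11110 popcount=4 -> skip
r=31=11111 popcount=5 -> skip
r=32=100000 popcount=1 -> skip
r=33=100001 popcount=2 -> KEEP
r=34=100010 popcount=2 -> KEEP
r=35=100011 popcount=3 -> skip
r=36=100100 popcount=2 -> KEEP
r=37=100101 popcount=3 -> skip
r=38=100110 popcount=3 -> skip
r=39=100111 popcount=4 -> skip
r=40=101000 popcount=2 -> KEEP
r=41=101001 popcount=3 -> skip
r=42=101010 popcount=3 -> skip
r=43=101011 popcount=4 -> skip
r=44=101100 popcount=3 -> skip
r=45=101101 popcount=4 -> skip
r=46=101110 popcount=4 -> skip
r=47=101111 popcount=5 -> skip
r=48=110000 popcount=2 -> KEEP
Kept rows: 33 34 36 40 48

Answer: 33 34 36 40 48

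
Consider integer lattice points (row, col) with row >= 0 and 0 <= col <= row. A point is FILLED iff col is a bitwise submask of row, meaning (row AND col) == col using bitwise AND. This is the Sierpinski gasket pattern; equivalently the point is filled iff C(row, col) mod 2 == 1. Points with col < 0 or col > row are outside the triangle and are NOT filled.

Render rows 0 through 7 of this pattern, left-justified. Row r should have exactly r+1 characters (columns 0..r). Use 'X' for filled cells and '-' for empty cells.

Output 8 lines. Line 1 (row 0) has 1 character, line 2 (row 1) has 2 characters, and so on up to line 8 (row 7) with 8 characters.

Answer: X
XX
X-X
XXXX
X---X
XX--XX
X-X-X-X
XXXXXXXX

Derivation:
r0=0: X
r1=1: XX
r2=10: X-X
r3=11: XXXX
r4=100: X---X
r5=101: XX--XX
r6=110: X-X-X-X
r7=111: XXXXXXXX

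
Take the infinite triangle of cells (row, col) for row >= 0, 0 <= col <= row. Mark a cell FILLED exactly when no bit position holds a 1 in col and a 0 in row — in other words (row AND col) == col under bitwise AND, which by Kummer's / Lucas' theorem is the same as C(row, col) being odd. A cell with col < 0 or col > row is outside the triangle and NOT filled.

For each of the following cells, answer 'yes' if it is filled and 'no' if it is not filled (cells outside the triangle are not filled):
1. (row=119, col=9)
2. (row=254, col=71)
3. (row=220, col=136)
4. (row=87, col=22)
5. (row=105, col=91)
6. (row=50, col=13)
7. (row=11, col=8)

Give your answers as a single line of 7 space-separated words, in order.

Answer: no no yes yes no no yes

Derivation:
(119,9): row=0b1110111, col=0b1001, row AND col = 0b1 = 1; 1 != 9 -> empty
(254,71): row=0b11111110, col=0b1000111, row AND col = 0b1000110 = 70; 70 != 71 -> empty
(220,136): row=0b11011100, col=0b10001000, row AND col = 0b10001000 = 136; 136 == 136 -> filled
(87,22): row=0b1010111, col=0b10110, row AND col = 0b10110 = 22; 22 == 22 -> filled
(105,91): row=0b1101001, col=0b1011011, row AND col = 0b1001001 = 73; 73 != 91 -> empty
(50,13): row=0b110010, col=0b1101, row AND col = 0b0 = 0; 0 != 13 -> empty
(11,8): row=0b1011, col=0b1000, row AND col = 0b1000 = 8; 8 == 8 -> filled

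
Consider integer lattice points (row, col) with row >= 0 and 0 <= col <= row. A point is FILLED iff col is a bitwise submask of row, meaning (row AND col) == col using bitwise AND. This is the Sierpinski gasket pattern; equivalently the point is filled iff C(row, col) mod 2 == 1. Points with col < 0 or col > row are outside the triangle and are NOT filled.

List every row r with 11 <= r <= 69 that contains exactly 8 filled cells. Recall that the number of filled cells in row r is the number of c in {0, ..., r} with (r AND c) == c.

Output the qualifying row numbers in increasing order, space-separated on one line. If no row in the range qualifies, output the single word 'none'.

Answer: 11 13 14 19 21 22 25 26 28 35 37 38 41 42 44 49 50 52 56 67 69

Derivation:
Row r has 2^popcount(r) filled cells, so we need popcount(r) = log2(8) = 3.
Scan r = 11..69 and keep those with exactly 3 one-bits:
r=11=1011 popcount=3 -> KEEP
r=12=1100 popcount=2 -> skip
r=13=1101 popcount=3 -> KEEP
r=14=1110 popcount=3 -> KEEP
r=15=1111 popcount=4 -> skip
r=16=10000 popcount=1 -> skip
r=17=10001 popcount=2 -> skip
r=18=10010 popcount=2 -> skip
r=19=10011 popcount=3 -> KEEP
r=20=10100 popcount=2 -> skip
r=21=10101 popcount=3 -> KEEP
r=22=10110 popcount=3 -> KEEP
r=23=10111 popcount=4 -> skip
r=24=11000 popcount=2 -> skip
r=25=11001 popcount=3 -> KEEP
r=26=11010 popcount=3 -> KEEP
r=27=11011 popcount=4 -> skip
r=28=11100 popcount=3 -> KEEP
r=29=11101 popcount=4 -> skip
r=30=11110 popcount=4 -> skip
r=31=11111 popcount=5 -> skip
r=32=100000 popcount=1 -> skip
r=33=100001 popcount=2 -> skip
r=34=100010 popcount=2 -> skip
r=35=100011 popcount=3 -> KEEP
r=36=100100 popcount=2 -> skip
r=37=100101 popcount=3 -> KEEP
r=38=100110 popcount=3 -> KEEP
r=39=100111 popcount=4 -> skip
r=40=101000 popcount=2 -> skip
r=41=101001 popcount=3 -> KEEP
r=42=101010 popcount=3 -> KEEP
r=43=101011 popcount=4 -> skip
r=44=101100 popcount=3 -> KEEP
r=45=101101 popcount=4 -> skip
r=46=101110 popcount=4 -> skip
r=47=101111 popcount=5 -> skip
r=48=110000 popcount=2 -> skip
r=49=110001 popcount=3 -> KEEP
r=50=110010 popcount=3 -> KEEP
r=51=110011 popcount=4 -> skip
r=52=110100 popcount=3 -> KEEP
r=53=110101 popcount=4 -> skip
r=54=110110 popcount=4 -> skip
r=55=110111 popcount=5 -> skip
r=56=111000 popcount=3 -> KEEP
r=57=111001 popcount=4 -> skip
r=58=111010 popcount=4 -> skip
r=59=111011 popcount=5 -> skip
r=60=111100 popcount=4 -> skip
r=61=111101 popcount=5 -> skip
r=62=111110 popcount=5 -> skip
r=63=111111 popcount=6 -> skip
r=64=1000000 popcount=1 -> skip
r=65=1000001 popcount=2 -> skip
r=66=1000010 popcount=2 -> skip
r=67=1000011 popcount=3 -> KEEP
r=68=1000100 popcount=2 -> skip
r=69=1000101 popcount=3 -> KEEP
Kept rows: 11 13 14 19 21 22 25 26 28 35 37 38 41 42 44 49 50 52 56 67 69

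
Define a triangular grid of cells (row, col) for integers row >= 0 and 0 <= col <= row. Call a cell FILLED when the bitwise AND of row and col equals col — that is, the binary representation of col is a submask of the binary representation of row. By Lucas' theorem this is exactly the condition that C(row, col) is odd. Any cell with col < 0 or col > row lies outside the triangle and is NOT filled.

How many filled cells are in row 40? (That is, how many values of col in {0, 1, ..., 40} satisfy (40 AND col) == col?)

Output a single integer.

40 in binary = 101000
popcount(40) = number of 1-bits in 101000 = 2
A col c satisfies (40 AND c) == c iff every set bit of c is also set in 40; each of the 2 set bits of 40 can independently be on or off in c.
count = 2^2 = 4

Answer: 4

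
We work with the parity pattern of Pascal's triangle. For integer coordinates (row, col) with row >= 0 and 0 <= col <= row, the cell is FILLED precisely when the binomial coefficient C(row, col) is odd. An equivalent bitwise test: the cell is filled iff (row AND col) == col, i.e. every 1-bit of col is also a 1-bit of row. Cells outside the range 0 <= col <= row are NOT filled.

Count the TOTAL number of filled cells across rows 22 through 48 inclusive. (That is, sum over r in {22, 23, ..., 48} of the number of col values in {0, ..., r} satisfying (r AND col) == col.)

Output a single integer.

r22=10110 pc3: +8 =8
r23=10111 pc4: +16 =24
r24=11000 pc2: +4 =28
r25=11001 pc3: +8 =36
r26=11010 pc3: +8 =44
r27=11011 pc4: +16 =60
r28=11100 pc3: +8 =68
r29=11101 pc4: +16 =84
r30=11110 pc4: +16 =100
r31=11111 pc5: +32 =132
r32=100000 pc1: +2 =134
r33=100001 pc2: +4 =138
r34=100010 pc2: +4 =142
r35=100011 pc3: +8 =150
r36=100100 pc2: +4 =154
r37=100101 pc3: +8 =162
r38=100110 pc3: +8 =170
r39=100111 pc4: +16 =186
r40=101000 pc2: +4 =190
r41=101001 pc3: +8 =198
r42=101010 pc3: +8 =206
r43=101011 pc4: +16 =222
r44=101100 pc3: +8 =230
r45=101101 pc4: +16 =246
r46=101110 pc4: +16 =262
r47=101111 pc5: +32 =294
r48=110000 pc2: +4 =298

Answer: 298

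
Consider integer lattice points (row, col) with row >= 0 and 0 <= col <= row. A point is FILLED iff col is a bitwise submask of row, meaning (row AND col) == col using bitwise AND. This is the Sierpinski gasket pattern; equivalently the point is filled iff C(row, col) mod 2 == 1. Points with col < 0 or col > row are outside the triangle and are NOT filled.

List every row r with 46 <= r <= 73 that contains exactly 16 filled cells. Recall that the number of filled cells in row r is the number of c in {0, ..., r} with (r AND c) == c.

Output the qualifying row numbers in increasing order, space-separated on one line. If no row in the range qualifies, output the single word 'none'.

Row r has 2^popcount(r) filled cells, so we need popcount(r) = log2(16) = 4.
Scan r = 46..73 and keep those with exactly 4 one-bits:
r=46=101110 popcount=4 -> KEEP
r=47=101111 popcount=5 -> skip
r=48=110000 popcount=2 -> skip
r=49=110001 popcount=3 -> skip
r=50=110010 popcount=3 -> skip
r=51=110011 popcount=4 -> KEEP
r=52=110100 popcount=3 -> skip
r=53=110101 popcount=4 -> KEEP
r=54=110110 popcount=4 -> KEEP
r=55=110111 popcount=5 -> skip
r=56=111000 popcount=3 -> skip
r=57=111001 popcount=4 -> KEEP
r=58=111010 popcount=4 -> KEEP
r=59=111011 popcount=5 -> skip
r=60=111100 popcount=4 -> KEEP
r=61=111101 popcount=5 -> skip
r=62=111110 popcount=5 -> skip
r=63=111111 popcount=6 -> skip
r=64=1000000 popcount=1 -> skip
r=65=1000001 popcount=2 -> skip
r=66=1000010 popcount=2 -> skip
r=67=1000011 popcount=3 -> skip
r=68=1000100 popcount=2 -> skip
r=69=1000101 popcount=3 -> skip
r=70=1000110 popcount=3 -> skip
r=71=1000111 popcount=4 -> KEEP
r=72=1001000 popcount=2 -> skip
r=73=1001001 popcount=3 -> skip
Kept rows: 46 51 53 54 57 58 60 71

Answer: 46 51 53 54 57 58 60 71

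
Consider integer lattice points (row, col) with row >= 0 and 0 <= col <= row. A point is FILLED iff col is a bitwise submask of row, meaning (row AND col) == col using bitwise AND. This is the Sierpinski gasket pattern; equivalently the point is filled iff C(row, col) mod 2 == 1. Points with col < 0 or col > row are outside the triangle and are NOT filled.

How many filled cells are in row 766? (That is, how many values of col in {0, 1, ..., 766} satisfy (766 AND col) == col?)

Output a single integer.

766 in binary = 1011111110
popcount(766) = number of 1-bits in 1011111110 = 8
A col c satisfies (766 AND c) == c iff every set bit of c is also set in 766; each of the 8 set bits of 766 can independently be on or off in c.
count = 2^8 = 256

Answer: 256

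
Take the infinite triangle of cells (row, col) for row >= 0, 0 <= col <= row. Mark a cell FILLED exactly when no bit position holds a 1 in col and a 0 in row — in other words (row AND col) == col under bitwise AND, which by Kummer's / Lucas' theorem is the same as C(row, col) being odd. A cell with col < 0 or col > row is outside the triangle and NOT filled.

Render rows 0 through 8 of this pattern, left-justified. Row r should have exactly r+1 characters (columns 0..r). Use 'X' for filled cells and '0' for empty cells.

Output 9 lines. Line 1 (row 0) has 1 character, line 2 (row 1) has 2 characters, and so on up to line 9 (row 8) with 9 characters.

Answer: X
XX
X0X
XXXX
X000X
XX00XX
X0X0X0X
XXXXXXXX
X0000000X

Derivation:
r0=0: X
r1=1: XX
r2=10: X0X
r3=11: XXXX
r4=100: X000X
r5=101: XX00XX
r6=110: X0X0X0X
r7=111: XXXXXXXX
r8=1000: X0000000X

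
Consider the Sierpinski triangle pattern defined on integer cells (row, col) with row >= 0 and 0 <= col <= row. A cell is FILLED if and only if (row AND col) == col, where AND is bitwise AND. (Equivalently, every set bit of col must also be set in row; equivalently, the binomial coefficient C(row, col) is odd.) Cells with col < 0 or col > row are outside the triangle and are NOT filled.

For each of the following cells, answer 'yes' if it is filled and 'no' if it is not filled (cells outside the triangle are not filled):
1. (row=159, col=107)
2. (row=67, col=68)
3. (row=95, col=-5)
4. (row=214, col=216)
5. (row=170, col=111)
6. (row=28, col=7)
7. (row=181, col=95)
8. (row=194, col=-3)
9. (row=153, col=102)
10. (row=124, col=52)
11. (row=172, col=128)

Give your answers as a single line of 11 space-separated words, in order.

Answer: no no no no no no no no no yes yes

Derivation:
(159,107): row=0b10011111, col=0b1101011, row AND col = 0b1011 = 11; 11 != 107 -> empty
(67,68): col outside [0, 67] -> not filled
(95,-5): col outside [0, 95] -> not filled
(214,216): col outside [0, 214] -> not filled
(170,111): row=0b10101010, col=0b1101111, row AND col = 0b101010 = 42; 42 != 111 -> empty
(28,7): row=0b11100, col=0b111, row AND col = 0b100 = 4; 4 != 7 -> empty
(181,95): row=0b10110101, col=0b1011111, row AND col = 0b10101 = 21; 21 != 95 -> empty
(194,-3): col outside [0, 194] -> not filled
(153,102): row=0b10011001, col=0b1100110, row AND col = 0b0 = 0; 0 != 102 -> empty
(124,52): row=0b1111100, col=0b110100, row AND col = 0b110100 = 52; 52 == 52 -> filled
(172,128): row=0b10101100, col=0b10000000, row AND col = 0b10000000 = 128; 128 == 128 -> filled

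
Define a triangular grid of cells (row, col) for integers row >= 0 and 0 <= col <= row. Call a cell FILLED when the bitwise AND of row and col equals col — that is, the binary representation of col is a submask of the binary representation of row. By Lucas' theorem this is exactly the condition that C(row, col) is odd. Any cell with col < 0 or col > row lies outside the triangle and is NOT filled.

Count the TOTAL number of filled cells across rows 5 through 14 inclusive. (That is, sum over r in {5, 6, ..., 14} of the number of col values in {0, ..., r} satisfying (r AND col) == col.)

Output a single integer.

r5=101 pc2: +4 =4
r6=110 pc2: +4 =8
r7=111 pc3: +8 =16
r8=1000 pc1: +2 =18
r9=1001 pc2: +4 =22
r10=1010 pc2: +4 =26
r11=1011 pc3: +8 =34
r12=1100 pc2: +4 =38
r13=1101 pc3: +8 =46
r14=1110 pc3: +8 =54

Answer: 54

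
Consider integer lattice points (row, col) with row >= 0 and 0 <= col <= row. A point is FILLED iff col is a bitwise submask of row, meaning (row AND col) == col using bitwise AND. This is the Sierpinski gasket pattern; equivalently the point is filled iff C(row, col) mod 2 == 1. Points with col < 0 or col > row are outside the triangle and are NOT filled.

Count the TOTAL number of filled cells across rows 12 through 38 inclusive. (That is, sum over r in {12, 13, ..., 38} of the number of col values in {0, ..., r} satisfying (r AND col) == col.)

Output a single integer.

r12=1100 pc2: +4 =4
r13=1101 pc3: +8 =12
r14=1110 pc3: +8 =20
r15=1111 pc4: +16 =36
r16=10000 pc1: +2 =38
r17=10001 pc2: +4 =42
r18=10010 pc2: +4 =46
r19=10011 pc3: +8 =54
r20=10100 pc2: +4 =58
r21=10101 pc3: +8 =66
r22=10110 pc3: +8 =74
r23=10111 pc4: +16 =90
r24=11000 pc2: +4 =94
r25=11001 pc3: +8 =102
r26=11010 pc3: +8 =110
r27=11011 pc4: +16 =126
r28=11100 pc3: +8 =134
r29=11101 pc4: +16 =150
r30=11110 pc4: +16 =166
r31=11111 pc5: +32 =198
r32=100000 pc1: +2 =200
r33=100001 pc2: +4 =204
r34=100010 pc2: +4 =208
r35=100011 pc3: +8 =216
r36=100100 pc2: +4 =220
r37=100101 pc3: +8 =228
r38=100110 pc3: +8 =236

Answer: 236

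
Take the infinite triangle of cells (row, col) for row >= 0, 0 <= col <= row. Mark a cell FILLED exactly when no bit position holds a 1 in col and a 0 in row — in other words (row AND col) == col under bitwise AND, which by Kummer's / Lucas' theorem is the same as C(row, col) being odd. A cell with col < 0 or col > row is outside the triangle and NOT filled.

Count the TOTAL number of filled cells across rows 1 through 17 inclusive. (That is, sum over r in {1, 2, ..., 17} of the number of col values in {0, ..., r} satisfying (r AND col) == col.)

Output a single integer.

Answer: 86

Derivation:
r1=1 pc1: +2 =2
r2=10 pc1: +2 =4
r3=11 pc2: +4 =8
r4=100 pc1: +2 =10
r5=101 pc2: +4 =14
r6=110 pc2: +4 =18
r7=111 pc3: +8 =26
r8=1000 pc1: +2 =28
r9=1001 pc2: +4 =32
r10=1010 pc2: +4 =36
r11=1011 pc3: +8 =44
r12=1100 pc2: +4 =48
r13=1101 pc3: +8 =56
r14=1110 pc3: +8 =64
r15=1111 pc4: +16 =80
r16=10000 pc1: +2 =82
r17=10001 pc2: +4 =86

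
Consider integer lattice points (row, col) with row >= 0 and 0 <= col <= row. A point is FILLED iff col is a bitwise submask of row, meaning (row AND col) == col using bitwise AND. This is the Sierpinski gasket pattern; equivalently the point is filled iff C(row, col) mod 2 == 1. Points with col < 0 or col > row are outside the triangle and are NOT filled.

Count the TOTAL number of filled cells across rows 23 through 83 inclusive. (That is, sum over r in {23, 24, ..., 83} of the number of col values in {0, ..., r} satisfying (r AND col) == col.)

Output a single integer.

r23=10111 pc4: +16 =16
r24=11000 pc2: +4 =20
r25=11001 pc3: +8 =28
r26=11010 pc3: +8 =36
r27=11011 pc4: +16 =52
r28=11100 pc3: +8 =60
r29=11101 pc4: +16 =76
r30=11110 pc4: +16 =92
r31=11111 pc5: +32 =124
r32=100000 pc1: +2 =126
r33=100001 pc2: +4 =130
r34=100010 pc2: +4 =134
r35=100011 pc3: +8 =142
r36=100100 pc2: +4 =146
r37=100101 pc3: +8 =154
r38=100110 pc3: +8 =162
r39=100111 pc4: +16 =178
r40=101000 pc2: +4 =182
r41=101001 pc3: +8 =190
r42=101010 pc3: +8 =198
r43=101011 pc4: +16 =214
r44=101100 pc3: +8 =222
r45=101101 pc4: +16 =238
r46=101110 pc4: +16 =254
r47=101111 pc5: +32 =286
r48=110000 pc2: +4 =290
r49=110001 pc3: +8 =298
r50=110010 pc3: +8 =306
r51=110011 pc4: +16 =322
r52=110100 pc3: +8 =330
r53=110101 pc4: +16 =346
r54=110110 pc4: +16 =362
r55=110111 pc5: +32 =394
r56=111000 pc3: +8 =402
r57=111001 pc4: +16 =418
r58=111010 pc4: +16 =434
r59=111011 pc5: +32 =466
r60=111100 pc4: +16 =482
r61=111101 pc5: +32 =514
r62=111110 pc5: +32 =546
r63=111111 pc6: +64 =610
r64=1000000 pc1: +2 =612
r65=1000001 pc2: +4 =616
r66=1000010 pc2: +4 =620
r67=1000011 pc3: +8 =628
r68=1000100 pc2: +4 =632
r69=1000101 pc3: +8 =640
r70=1000110 pc3: +8 =648
r71=1000111 pc4: +16 =664
r72=1001000 pc2: +4 =668
r73=1001001 pc3: +8 =676
r74=1001010 pc3: +8 =684
r75=1001011 pc4: +16 =700
r76=1001100 pc3: +8 =708
r77=1001101 pc4: +16 =724
r78=1001110 pc4: +16 =740
r79=1001111 pc5: +32 =772
r80=1010000 pc2: +4 =776
r81=1010001 pc3: +8 =784
r82=1010010 pc3: +8 =792
r83=1010011 pc4: +16 =808

Answer: 808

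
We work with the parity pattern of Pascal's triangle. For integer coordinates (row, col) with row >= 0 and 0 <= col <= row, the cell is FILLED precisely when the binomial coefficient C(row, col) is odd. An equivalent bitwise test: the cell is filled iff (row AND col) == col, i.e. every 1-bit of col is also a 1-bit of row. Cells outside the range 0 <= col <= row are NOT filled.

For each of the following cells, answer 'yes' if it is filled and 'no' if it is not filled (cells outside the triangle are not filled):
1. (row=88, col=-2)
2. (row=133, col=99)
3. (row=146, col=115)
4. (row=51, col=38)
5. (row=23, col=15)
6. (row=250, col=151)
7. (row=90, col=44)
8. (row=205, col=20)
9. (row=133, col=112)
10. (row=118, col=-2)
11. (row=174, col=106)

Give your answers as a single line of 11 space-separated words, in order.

(88,-2): col outside [0, 88] -> not filled
(133,99): row=0b10000101, col=0b1100011, row AND col = 0b1 = 1; 1 != 99 -> empty
(146,115): row=0b10010010, col=0b1110011, row AND col = 0b10010 = 18; 18 != 115 -> empty
(51,38): row=0b110011, col=0b100110, row AND col = 0b100010 = 34; 34 != 38 -> empty
(23,15): row=0b10111, col=0b1111, row AND col = 0b111 = 7; 7 != 15 -> empty
(250,151): row=0b11111010, col=0b10010111, row AND col = 0b10010010 = 146; 146 != 151 -> empty
(90,44): row=0b1011010, col=0b101100, row AND col = 0b1000 = 8; 8 != 44 -> empty
(205,20): row=0b11001101, col=0b10100, row AND col = 0b100 = 4; 4 != 20 -> empty
(133,112): row=0b10000101, col=0b1110000, row AND col = 0b0 = 0; 0 != 112 -> empty
(118,-2): col outside [0, 118] -> not filled
(174,106): row=0b10101110, col=0b1101010, row AND col = 0b101010 = 42; 42 != 106 -> empty

Answer: no no no no no no no no no no no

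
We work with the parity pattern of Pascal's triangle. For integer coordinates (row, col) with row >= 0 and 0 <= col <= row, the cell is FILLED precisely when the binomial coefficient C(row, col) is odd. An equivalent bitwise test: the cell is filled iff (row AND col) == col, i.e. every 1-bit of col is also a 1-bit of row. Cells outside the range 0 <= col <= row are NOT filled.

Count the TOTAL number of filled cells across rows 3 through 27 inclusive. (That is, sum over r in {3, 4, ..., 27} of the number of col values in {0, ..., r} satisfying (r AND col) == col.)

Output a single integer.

Answer: 166

Derivation:
r3=11 pc2: +4 =4
r4=100 pc1: +2 =6
r5=101 pc2: +4 =10
r6=110 pc2: +4 =14
r7=111 pc3: +8 =22
r8=1000 pc1: +2 =24
r9=1001 pc2: +4 =28
r10=1010 pc2: +4 =32
r11=1011 pc3: +8 =40
r12=1100 pc2: +4 =44
r13=1101 pc3: +8 =52
r14=1110 pc3: +8 =60
r15=1111 pc4: +16 =76
r16=10000 pc1: +2 =78
r17=10001 pc2: +4 =82
r18=10010 pc2: +4 =86
r19=10011 pc3: +8 =94
r20=10100 pc2: +4 =98
r21=10101 pc3: +8 =106
r22=10110 pc3: +8 =114
r23=10111 pc4: +16 =130
r24=11000 pc2: +4 =134
r25=11001 pc3: +8 =142
r26=11010 pc3: +8 =150
r27=11011 pc4: +16 =166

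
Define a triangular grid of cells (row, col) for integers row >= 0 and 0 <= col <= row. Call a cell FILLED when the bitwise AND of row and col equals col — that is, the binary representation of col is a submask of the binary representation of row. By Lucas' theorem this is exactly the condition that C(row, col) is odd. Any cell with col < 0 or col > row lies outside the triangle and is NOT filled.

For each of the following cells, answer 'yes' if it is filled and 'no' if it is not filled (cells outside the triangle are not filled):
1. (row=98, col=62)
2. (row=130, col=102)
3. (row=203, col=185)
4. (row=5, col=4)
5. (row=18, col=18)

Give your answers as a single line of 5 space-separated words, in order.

Answer: no no no yes yes

Derivation:
(98,62): row=0b1100010, col=0b111110, row AND col = 0b100010 = 34; 34 != 62 -> empty
(130,102): row=0b10000010, col=0b1100110, row AND col = 0b10 = 2; 2 != 102 -> empty
(203,185): row=0b11001011, col=0b10111001, row AND col = 0b10001001 = 137; 137 != 185 -> empty
(5,4): row=0b101, col=0b100, row AND col = 0b100 = 4; 4 == 4 -> filled
(18,18): row=0b10010, col=0b10010, row AND col = 0b10010 = 18; 18 == 18 -> filled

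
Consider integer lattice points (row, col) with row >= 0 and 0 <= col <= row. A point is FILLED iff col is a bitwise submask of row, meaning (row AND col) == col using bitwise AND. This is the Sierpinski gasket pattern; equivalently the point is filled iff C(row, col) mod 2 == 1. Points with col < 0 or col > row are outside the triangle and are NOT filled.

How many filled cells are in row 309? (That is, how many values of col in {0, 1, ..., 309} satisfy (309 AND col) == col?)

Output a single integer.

309 in binary = 100110101
popcount(309) = number of 1-bits in 100110101 = 5
A col c satisfies (309 AND c) == c iff every set bit of c is also set in 309; each of the 5 set bits of 309 can independently be on or off in c.
count = 2^5 = 32

Answer: 32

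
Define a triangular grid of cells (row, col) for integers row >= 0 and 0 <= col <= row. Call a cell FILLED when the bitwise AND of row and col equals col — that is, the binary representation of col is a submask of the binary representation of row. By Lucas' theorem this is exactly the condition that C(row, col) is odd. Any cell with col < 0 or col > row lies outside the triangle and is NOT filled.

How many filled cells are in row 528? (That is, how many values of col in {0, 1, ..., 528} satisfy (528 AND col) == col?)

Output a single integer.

Answer: 4

Derivation:
528 in binary = 1000010000
popcount(528) = number of 1-bits in 1000010000 = 2
A col c satisfies (528 AND c) == c iff every set bit of c is also set in 528; each of the 2 set bits of 528 can independently be on or off in c.
count = 2^2 = 4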